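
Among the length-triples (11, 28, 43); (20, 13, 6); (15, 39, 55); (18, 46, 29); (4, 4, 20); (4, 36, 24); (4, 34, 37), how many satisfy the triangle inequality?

(11,28,43): 11+28 ≤ 43 → not valid
(6,13,20): 6+13 ≤ 20 → not valid
(15,39,55): 15+39 ≤ 55 → not valid
(18,29,46): 18+29 > 46 → valid
(4,4,20): 4+4 ≤ 20 → not valid
(4,24,36): 4+24 ≤ 36 → not valid
(4,34,37): 4+34 > 37 → valid
2 of the 7 triples form a triangle.

2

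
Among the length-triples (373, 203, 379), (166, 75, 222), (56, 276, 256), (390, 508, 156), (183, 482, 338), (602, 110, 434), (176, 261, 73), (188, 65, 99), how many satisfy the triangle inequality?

5

(203,373,379): 203+373 > 379 → valid
(75,166,222): 75+166 > 222 → valid
(56,256,276): 56+256 > 276 → valid
(156,390,508): 156+390 > 508 → valid
(183,338,482): 183+338 > 482 → valid
(110,434,602): 110+434 ≤ 602 → not valid
(73,176,261): 73+176 ≤ 261 → not valid
(65,99,188): 65+99 ≤ 188 → not valid
5 of the 8 triples form a triangle.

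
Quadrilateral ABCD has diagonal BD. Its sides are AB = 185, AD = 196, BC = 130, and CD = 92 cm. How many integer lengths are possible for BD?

183

From triangle ABD: 11 < BD < 381.
From triangle CBD: 38 < BD < 222.
Intersection: 38 < BD < 222, so integers 39 through 221: 183 values.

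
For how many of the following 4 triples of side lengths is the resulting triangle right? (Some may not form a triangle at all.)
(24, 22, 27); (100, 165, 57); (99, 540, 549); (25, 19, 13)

(24,22,27): 22²+24² = 1060 > 729 = 27² → acute
(100,165,57): 57+100 ≤ 165, not a triangle
(99,540,549): 99²+540² = 301401 = 549² → right
(25,19,13): 13²+19² = 530 < 625 = 25² → obtuse
1 of the 4 is right.

1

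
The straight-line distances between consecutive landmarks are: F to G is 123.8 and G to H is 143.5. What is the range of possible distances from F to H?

19.7 ≤ FH ≤ 267.3

By the triangle inequality, |123.8 − 143.5| ≤ FH ≤ 123.8 + 143.5.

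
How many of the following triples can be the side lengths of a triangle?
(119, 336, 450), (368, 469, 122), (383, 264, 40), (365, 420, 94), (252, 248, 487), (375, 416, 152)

5

(119,336,450): 119+336 > 450 → valid
(122,368,469): 122+368 > 469 → valid
(40,264,383): 40+264 ≤ 383 → not valid
(94,365,420): 94+365 > 420 → valid
(248,252,487): 248+252 > 487 → valid
(152,375,416): 152+375 > 416 → valid
5 of the 6 triples form a triangle.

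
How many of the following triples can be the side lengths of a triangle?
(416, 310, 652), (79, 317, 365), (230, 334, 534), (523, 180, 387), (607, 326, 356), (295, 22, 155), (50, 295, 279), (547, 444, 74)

6

(310,416,652): 310+416 > 652 → valid
(79,317,365): 79+317 > 365 → valid
(230,334,534): 230+334 > 534 → valid
(180,387,523): 180+387 > 523 → valid
(326,356,607): 326+356 > 607 → valid
(22,155,295): 22+155 ≤ 295 → not valid
(50,279,295): 50+279 > 295 → valid
(74,444,547): 74+444 ≤ 547 → not valid
6 of the 8 triples form a triangle.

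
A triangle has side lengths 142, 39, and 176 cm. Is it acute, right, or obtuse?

obtuse

Compare the square of the longest side to the sum of squares of the other two: 39² + 142² = 21685 < 30976 = 176².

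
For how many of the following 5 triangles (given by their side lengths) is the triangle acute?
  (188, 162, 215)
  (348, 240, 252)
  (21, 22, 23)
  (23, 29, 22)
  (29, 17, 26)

(188,162,215): 162²+188² = 61588 > 46225 = 215² → acute
(348,240,252): 240²+252² = 121104 = 348² → right
(21,22,23): 21²+22² = 925 > 529 = 23² → acute
(23,29,22): 22²+23² = 1013 > 841 = 29² → acute
(29,17,26): 17²+26² = 965 > 841 = 29² → acute
4 of the 5 are acute.

4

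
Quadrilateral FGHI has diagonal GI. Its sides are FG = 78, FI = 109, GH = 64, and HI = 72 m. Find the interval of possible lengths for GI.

31 < GI < 136

From triangle FGI: |78 − 109| < GI < 78 + 109, i.e. 31 < GI < 187.
From triangle HGI: 8 < GI < 136.
Both must hold, so GI lies in the intersection.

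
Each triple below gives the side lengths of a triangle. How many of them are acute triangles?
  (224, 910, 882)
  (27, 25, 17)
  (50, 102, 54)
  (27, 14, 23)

(224,910,882): 224²+882² = 828100 = 910² → right
(27,25,17): 17²+25² = 914 > 729 = 27² → acute
(50,102,54): 50²+54² = 5416 < 10404 = 102² → obtuse
(27,14,23): 14²+23² = 725 < 729 = 27² → obtuse
1 of the 4 is acute.

1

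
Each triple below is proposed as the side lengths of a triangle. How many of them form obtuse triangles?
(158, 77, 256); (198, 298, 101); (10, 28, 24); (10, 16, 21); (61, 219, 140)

3

(158,77,256): 77+158 ≤ 256, not a triangle
(198,298,101): 101²+198² = 49405 < 88804 = 298² → obtuse
(10,28,24): 10²+24² = 676 < 784 = 28² → obtuse
(10,16,21): 10²+16² = 356 < 441 = 21² → obtuse
(61,219,140): 61+140 ≤ 219, not a triangle
3 of the 5 are obtuse.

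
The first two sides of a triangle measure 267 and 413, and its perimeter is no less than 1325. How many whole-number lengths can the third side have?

Triangle inequality: 146 < x < 680. Perimeter ≥ 1325 gives x ≥ 1325 − 267 − 413 = 645.
So 645 ≤ x < 680; integers 645 through 679: 35 values.

35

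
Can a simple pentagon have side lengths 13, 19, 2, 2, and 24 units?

A pentagon exists iff every side is shorter than the sum of the others — equivalently, the longest side is less than the sum of the rest.
Longest side 24 < 36 (sum of the remaining 4), so yes.

Yes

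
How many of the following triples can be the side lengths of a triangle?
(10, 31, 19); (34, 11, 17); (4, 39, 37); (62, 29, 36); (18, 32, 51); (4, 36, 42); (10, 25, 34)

3

(10,19,31): 10+19 ≤ 31 → not valid
(11,17,34): 11+17 ≤ 34 → not valid
(4,37,39): 4+37 > 39 → valid
(29,36,62): 29+36 > 62 → valid
(18,32,51): 18+32 ≤ 51 → not valid
(4,36,42): 4+36 ≤ 42 → not valid
(10,25,34): 10+25 > 34 → valid
3 of the 7 triples form a triangle.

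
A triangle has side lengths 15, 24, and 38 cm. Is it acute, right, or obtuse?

obtuse

Compare the square of the longest side to the sum of squares of the other two: 15² + 24² = 801 < 1444 = 38².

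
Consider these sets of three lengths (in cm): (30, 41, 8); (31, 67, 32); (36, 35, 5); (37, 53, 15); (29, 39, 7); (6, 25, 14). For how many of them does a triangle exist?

(8,30,41): 8+30 ≤ 41 → not valid
(31,32,67): 31+32 ≤ 67 → not valid
(5,35,36): 5+35 > 36 → valid
(15,37,53): 15+37 ≤ 53 → not valid
(7,29,39): 7+29 ≤ 39 → not valid
(6,14,25): 6+14 ≤ 25 → not valid
1 of the 6 triples forms a triangle.

1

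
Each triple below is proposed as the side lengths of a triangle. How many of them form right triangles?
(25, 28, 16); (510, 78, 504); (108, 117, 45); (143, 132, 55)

3

(25,28,16): 16²+25² = 881 > 784 = 28² → acute
(510,78,504): 78²+504² = 260100 = 510² → right
(108,117,45): 45²+108² = 13689 = 117² → right
(143,132,55): 55²+132² = 20449 = 143² → right
3 of the 4 are right.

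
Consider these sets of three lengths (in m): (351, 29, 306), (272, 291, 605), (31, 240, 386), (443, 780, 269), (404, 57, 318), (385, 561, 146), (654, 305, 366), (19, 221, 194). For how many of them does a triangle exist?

(29,306,351): 29+306 ≤ 351 → not valid
(272,291,605): 272+291 ≤ 605 → not valid
(31,240,386): 31+240 ≤ 386 → not valid
(269,443,780): 269+443 ≤ 780 → not valid
(57,318,404): 57+318 ≤ 404 → not valid
(146,385,561): 146+385 ≤ 561 → not valid
(305,366,654): 305+366 > 654 → valid
(19,194,221): 19+194 ≤ 221 → not valid
1 of the 8 triples forms a triangle.

1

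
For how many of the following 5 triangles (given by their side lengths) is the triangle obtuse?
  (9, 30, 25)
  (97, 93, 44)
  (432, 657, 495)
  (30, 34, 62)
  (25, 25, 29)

2

(9,30,25): 9²+25² = 706 < 900 = 30² → obtuse
(97,93,44): 44²+93² = 10585 > 9409 = 97² → acute
(432,657,495): 432²+495² = 431649 = 657² → right
(30,34,62): 30²+34² = 2056 < 3844 = 62² → obtuse
(25,25,29): 25²+25² = 1250 > 841 = 29² → acute
2 of the 5 are obtuse.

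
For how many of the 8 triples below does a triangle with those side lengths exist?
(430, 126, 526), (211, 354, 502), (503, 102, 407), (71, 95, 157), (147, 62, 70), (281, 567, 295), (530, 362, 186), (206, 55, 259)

7

(126,430,526): 126+430 > 526 → valid
(211,354,502): 211+354 > 502 → valid
(102,407,503): 102+407 > 503 → valid
(71,95,157): 71+95 > 157 → valid
(62,70,147): 62+70 ≤ 147 → not valid
(281,295,567): 281+295 > 567 → valid
(186,362,530): 186+362 > 530 → valid
(55,206,259): 55+206 > 259 → valid
7 of the 8 triples form a triangle.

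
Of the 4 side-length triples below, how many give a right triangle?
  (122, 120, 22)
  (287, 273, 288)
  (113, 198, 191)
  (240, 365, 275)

(122,120,22): 22²+120² = 14884 = 122² → right
(287,273,288): 273²+287² = 156898 > 82944 = 288² → acute
(113,198,191): 113²+191² = 49250 > 39204 = 198² → acute
(240,365,275): 240²+275² = 133225 = 365² → right
2 of the 4 are right.

2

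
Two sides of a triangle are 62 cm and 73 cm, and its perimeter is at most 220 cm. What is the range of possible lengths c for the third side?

11 < c ≤ 85

Triangle inequality alone gives 11 < c < 135.
The perimeter condition gives c ≤ 220 − 62 − 73 = 85.
Intersecting the two: 11 < c ≤ 85.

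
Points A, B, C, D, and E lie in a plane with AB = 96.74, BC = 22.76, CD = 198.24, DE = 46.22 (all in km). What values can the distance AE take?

32.52 ≤ AE ≤ 363.96 km

The maximum is all hops collinear in one direction: 96.74 + 22.76 + 198.24 + 46.22 = 363.96.
The longest hop is 198.24; the others sum to 165.72. Folding the others back against it leaves at least 198.24 − 165.72 = 32.52.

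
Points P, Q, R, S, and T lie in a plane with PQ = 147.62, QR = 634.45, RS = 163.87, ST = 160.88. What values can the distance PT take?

The maximum is all hops collinear in one direction: 147.62 + 634.45 + 163.87 + 160.88 = 1106.82.
The longest hop is 634.45; the others sum to 472.37. Folding the others back against it leaves at least 634.45 − 472.37 = 162.08.

162.08 ≤ PT ≤ 1106.82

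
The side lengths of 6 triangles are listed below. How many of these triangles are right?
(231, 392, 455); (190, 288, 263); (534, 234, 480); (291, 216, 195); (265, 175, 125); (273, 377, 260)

(231,392,455): 231²+392² = 207025 = 455² → right
(190,288,263): 190²+263² = 105269 > 82944 = 288² → acute
(534,234,480): 234²+480² = 285156 = 534² → right
(291,216,195): 195²+216² = 84681 = 291² → right
(265,175,125): 125²+175² = 46250 < 70225 = 265² → obtuse
(273,377,260): 260²+273² = 142129 = 377² → right
4 of the 6 are right.

4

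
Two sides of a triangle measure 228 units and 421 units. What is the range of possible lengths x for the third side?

By the triangle inequality, x must be less than 228 + 421 = 649 and greater than |228 − 421| = 193.

193 < x < 649 (units)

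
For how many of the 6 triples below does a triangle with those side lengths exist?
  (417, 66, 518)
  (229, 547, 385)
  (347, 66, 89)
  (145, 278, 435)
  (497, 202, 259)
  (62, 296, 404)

(66,417,518): 66+417 ≤ 518 → not valid
(229,385,547): 229+385 > 547 → valid
(66,89,347): 66+89 ≤ 347 → not valid
(145,278,435): 145+278 ≤ 435 → not valid
(202,259,497): 202+259 ≤ 497 → not valid
(62,296,404): 62+296 ≤ 404 → not valid
1 of the 6 triples forms a triangle.

1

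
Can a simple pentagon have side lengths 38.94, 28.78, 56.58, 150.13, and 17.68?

No

For a pentagon, each side must be shorter than the sum of the others.
Here the longest side is 150.13, but the remaining 4 sides sum to only 141.98.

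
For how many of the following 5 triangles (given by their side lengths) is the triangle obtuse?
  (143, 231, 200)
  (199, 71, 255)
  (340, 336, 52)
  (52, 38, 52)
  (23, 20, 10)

(143,231,200): 143²+200² = 60449 > 53361 = 231² → acute
(199,71,255): 71²+199² = 44642 < 65025 = 255² → obtuse
(340,336,52): 52²+336² = 115600 = 340² → right
(52,38,52): 38²+52² = 4148 > 2704 = 52² → acute
(23,20,10): 10²+20² = 500 < 529 = 23² → obtuse
2 of the 5 are obtuse.

2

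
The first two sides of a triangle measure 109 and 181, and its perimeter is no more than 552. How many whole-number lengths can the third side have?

190

Triangle inequality: 72 < x < 290. Perimeter ≤ 552 gives x ≤ 552 − 109 − 181 = 262.
So 72 < x ≤ 262; integers 73 through 262: 190 values.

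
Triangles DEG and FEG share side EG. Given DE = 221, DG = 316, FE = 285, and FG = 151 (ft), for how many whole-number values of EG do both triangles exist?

301

From triangle DEG: 95 < EG < 537.
From triangle FEG: 134 < EG < 436.
Intersection: 134 < EG < 436, so integers 135 through 435: 301 values.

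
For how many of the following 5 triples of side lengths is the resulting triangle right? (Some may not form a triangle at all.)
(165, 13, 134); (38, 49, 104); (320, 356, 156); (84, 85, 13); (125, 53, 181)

2

(165,13,134): 13+134 ≤ 165, not a triangle
(38,49,104): 38+49 ≤ 104, not a triangle
(320,356,156): 156²+320² = 126736 = 356² → right
(84,85,13): 13²+84² = 7225 = 85² → right
(125,53,181): 53+125 ≤ 181, not a triangle
2 of the 5 are right.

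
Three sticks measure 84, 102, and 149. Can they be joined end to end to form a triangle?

Yes

The longest side is 149, and the other two sum to 186.
Since 186 > 149, the triangle inequality holds.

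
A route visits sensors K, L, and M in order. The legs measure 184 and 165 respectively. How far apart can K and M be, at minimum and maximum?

19 ≤ KM ≤ 349

By the triangle inequality, |184 − 165| ≤ KM ≤ 184 + 165.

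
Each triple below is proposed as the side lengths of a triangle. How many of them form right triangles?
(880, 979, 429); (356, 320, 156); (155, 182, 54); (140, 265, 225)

3

(880,979,429): 429²+880² = 958441 = 979² → right
(356,320,156): 156²+320² = 126736 = 356² → right
(155,182,54): 54²+155² = 26941 < 33124 = 182² → obtuse
(140,265,225): 140²+225² = 70225 = 265² → right
3 of the 4 are right.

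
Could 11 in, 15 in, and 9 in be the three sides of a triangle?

The longest side is 15, and the other two sum to 20.
Since 20 > 15, the triangle inequality holds.

Yes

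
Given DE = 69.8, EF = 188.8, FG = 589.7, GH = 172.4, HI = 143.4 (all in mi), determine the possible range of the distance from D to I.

The maximum is all hops collinear in one direction: 69.8 + 188.8 + 589.7 + 172.4 + 143.4 = 1164.1.
The longest hop is 589.7; the others sum to 574.4. Folding the others back against it leaves at least 589.7 − 574.4 = 15.3.

15.3 ≤ DI ≤ 1164.1 mi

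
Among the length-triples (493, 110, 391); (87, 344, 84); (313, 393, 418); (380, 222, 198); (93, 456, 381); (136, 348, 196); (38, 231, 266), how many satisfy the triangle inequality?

(110,391,493): 110+391 > 493 → valid
(84,87,344): 84+87 ≤ 344 → not valid
(313,393,418): 313+393 > 418 → valid
(198,222,380): 198+222 > 380 → valid
(93,381,456): 93+381 > 456 → valid
(136,196,348): 136+196 ≤ 348 → not valid
(38,231,266): 38+231 > 266 → valid
5 of the 7 triples form a triangle.

5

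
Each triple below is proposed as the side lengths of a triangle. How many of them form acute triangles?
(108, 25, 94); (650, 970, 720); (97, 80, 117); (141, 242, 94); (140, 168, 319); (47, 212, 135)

(108,25,94): 25²+94² = 9461 < 11664 = 108² → obtuse
(650,970,720): 650²+720² = 940900 = 970² → right
(97,80,117): 80²+97² = 15809 > 13689 = 117² → acute
(141,242,94): 94+141 ≤ 242, not a triangle
(140,168,319): 140+168 ≤ 319, not a triangle
(47,212,135): 47+135 ≤ 212, not a triangle
1 of the 6 is acute.

1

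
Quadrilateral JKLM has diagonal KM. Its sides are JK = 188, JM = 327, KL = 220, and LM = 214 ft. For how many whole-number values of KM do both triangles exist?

From triangle JKM: 139 < KM < 515.
From triangle LKM: 6 < KM < 434.
Intersection: 139 < KM < 434, so integers 140 through 433: 294 values.

294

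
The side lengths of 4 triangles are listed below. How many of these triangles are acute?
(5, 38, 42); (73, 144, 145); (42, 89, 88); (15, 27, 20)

2

(5,38,42): 5²+38² = 1469 < 1764 = 42² → obtuse
(73,144,145): 73²+144² = 26065 > 21025 = 145² → acute
(42,89,88): 42²+88² = 9508 > 7921 = 89² → acute
(15,27,20): 15²+20² = 625 < 729 = 27² → obtuse
2 of the 4 are acute.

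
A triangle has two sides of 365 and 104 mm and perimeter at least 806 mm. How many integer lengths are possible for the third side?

132

Triangle inequality: 261 < x < 469. Perimeter ≥ 806 gives x ≥ 806 − 365 − 104 = 337.
So 337 ≤ x < 469; integers 337 through 468: 132 values.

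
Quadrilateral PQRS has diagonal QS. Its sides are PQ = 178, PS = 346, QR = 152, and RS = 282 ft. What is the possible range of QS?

From triangle PQS: |178 − 346| < QS < 178 + 346, i.e. 168 < QS < 524.
From triangle RQS: 130 < QS < 434.
Both must hold, so QS lies in the intersection.

168 < QS < 434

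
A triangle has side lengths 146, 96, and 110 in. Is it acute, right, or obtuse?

right

Compare the square of the longest side to the sum of squares of the other two: 96² + 110² = 21316 = 146².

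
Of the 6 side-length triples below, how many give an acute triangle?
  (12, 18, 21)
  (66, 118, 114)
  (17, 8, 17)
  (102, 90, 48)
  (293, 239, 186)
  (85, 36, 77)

4

(12,18,21): 12²+18² = 468 > 441 = 21² → acute
(66,118,114): 66²+114² = 17352 > 13924 = 118² → acute
(17,8,17): 8²+17² = 353 > 289 = 17² → acute
(102,90,48): 48²+90² = 10404 = 102² → right
(293,239,186): 186²+239² = 91717 > 85849 = 293² → acute
(85,36,77): 36²+77² = 7225 = 85² → right
4 of the 6 are acute.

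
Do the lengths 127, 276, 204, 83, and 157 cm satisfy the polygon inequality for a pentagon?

Yes

A pentagon exists iff every side is shorter than the sum of the others — equivalently, the longest side is less than the sum of the rest.
Longest side 276 < 571 (sum of the remaining 4), so yes.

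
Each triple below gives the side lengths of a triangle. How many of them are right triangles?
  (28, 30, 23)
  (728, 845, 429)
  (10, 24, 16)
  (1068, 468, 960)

(28,30,23): 23²+28² = 1313 > 900 = 30² → acute
(728,845,429): 429²+728² = 714025 = 845² → right
(10,24,16): 10²+16² = 356 < 576 = 24² → obtuse
(1068,468,960): 468²+960² = 1140624 = 1068² → right
2 of the 4 are right.

2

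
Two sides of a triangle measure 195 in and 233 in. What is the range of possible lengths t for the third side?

38 < t < 428 (in)

By the triangle inequality, t must be less than 195 + 233 = 428 and greater than |195 − 233| = 38.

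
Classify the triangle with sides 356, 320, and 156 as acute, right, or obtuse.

Compare the square of the longest side to the sum of squares of the other two: 156² + 320² = 126736 = 356².

right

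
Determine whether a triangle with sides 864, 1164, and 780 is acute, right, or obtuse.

right

Compare the square of the longest side to the sum of squares of the other two: 780² + 864² = 1354896 = 1164².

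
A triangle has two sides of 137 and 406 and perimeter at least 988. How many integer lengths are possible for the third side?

Triangle inequality: 269 < x < 543. Perimeter ≥ 988 gives x ≥ 988 − 137 − 406 = 445.
So 445 ≤ x < 543; integers 445 through 542: 98 values.

98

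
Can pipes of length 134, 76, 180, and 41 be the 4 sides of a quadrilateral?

Yes

A quadrilateral exists iff every side is shorter than the sum of the others — equivalently, the longest side is less than the sum of the rest.
Longest side 180 < 251 (sum of the remaining 3), so yes.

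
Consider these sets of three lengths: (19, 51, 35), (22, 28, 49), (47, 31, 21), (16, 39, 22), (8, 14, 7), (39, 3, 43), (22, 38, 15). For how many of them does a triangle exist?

4

(19,35,51): 19+35 > 51 → valid
(22,28,49): 22+28 > 49 → valid
(21,31,47): 21+31 > 47 → valid
(16,22,39): 16+22 ≤ 39 → not valid
(7,8,14): 7+8 > 14 → valid
(3,39,43): 3+39 ≤ 43 → not valid
(15,22,38): 15+22 ≤ 38 → not valid
4 of the 7 triples form a triangle.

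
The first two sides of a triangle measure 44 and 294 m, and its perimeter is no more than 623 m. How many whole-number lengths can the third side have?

Triangle inequality: 250 < x < 338. Perimeter ≤ 623 gives x ≤ 623 − 44 − 294 = 285.
So 250 < x ≤ 285; integers 251 through 285: 35 values.

35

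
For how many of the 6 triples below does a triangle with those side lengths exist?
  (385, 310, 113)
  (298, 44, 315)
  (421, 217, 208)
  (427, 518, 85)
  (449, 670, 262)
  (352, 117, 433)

(113,310,385): 113+310 > 385 → valid
(44,298,315): 44+298 > 315 → valid
(208,217,421): 208+217 > 421 → valid
(85,427,518): 85+427 ≤ 518 → not valid
(262,449,670): 262+449 > 670 → valid
(117,352,433): 117+352 > 433 → valid
5 of the 6 triples form a triangle.

5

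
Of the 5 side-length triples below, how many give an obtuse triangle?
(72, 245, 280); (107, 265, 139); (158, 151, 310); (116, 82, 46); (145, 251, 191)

3

(72,245,280): 72²+245² = 65209 < 78400 = 280² → obtuse
(107,265,139): 107+139 ≤ 265, not a triangle
(158,151,310): 151+158 ≤ 310, not a triangle
(116,82,46): 46²+82² = 8840 < 13456 = 116² → obtuse
(145,251,191): 145²+191² = 57506 < 63001 = 251² → obtuse
3 of the 5 are obtuse.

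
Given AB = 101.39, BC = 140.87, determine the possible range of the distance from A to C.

39.48 ≤ AC ≤ 242.26

By the triangle inequality, |101.39 − 140.87| ≤ AC ≤ 101.39 + 140.87.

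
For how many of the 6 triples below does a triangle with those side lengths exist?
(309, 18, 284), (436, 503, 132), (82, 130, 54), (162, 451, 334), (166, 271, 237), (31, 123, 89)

(18,284,309): 18+284 ≤ 309 → not valid
(132,436,503): 132+436 > 503 → valid
(54,82,130): 54+82 > 130 → valid
(162,334,451): 162+334 > 451 → valid
(166,237,271): 166+237 > 271 → valid
(31,89,123): 31+89 ≤ 123 → not valid
4 of the 6 triples form a triangle.

4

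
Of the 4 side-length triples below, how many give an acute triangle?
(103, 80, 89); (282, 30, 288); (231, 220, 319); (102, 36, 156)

1

(103,80,89): 80²+89² = 14321 > 10609 = 103² → acute
(282,30,288): 30²+282² = 80424 < 82944 = 288² → obtuse
(231,220,319): 220²+231² = 101761 = 319² → right
(102,36,156): 36+102 ≤ 156, not a triangle
1 of the 4 is acute.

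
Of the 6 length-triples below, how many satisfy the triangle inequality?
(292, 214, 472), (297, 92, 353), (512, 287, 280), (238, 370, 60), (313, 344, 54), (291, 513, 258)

5

(214,292,472): 214+292 > 472 → valid
(92,297,353): 92+297 > 353 → valid
(280,287,512): 280+287 > 512 → valid
(60,238,370): 60+238 ≤ 370 → not valid
(54,313,344): 54+313 > 344 → valid
(258,291,513): 258+291 > 513 → valid
5 of the 6 triples form a triangle.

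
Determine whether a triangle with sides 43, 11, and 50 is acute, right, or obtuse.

obtuse

Compare the square of the longest side to the sum of squares of the other two: 11² + 43² = 1970 < 2500 = 50².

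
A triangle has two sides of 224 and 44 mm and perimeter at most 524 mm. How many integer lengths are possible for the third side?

Triangle inequality: 180 < x < 268. Perimeter ≤ 524 gives x ≤ 524 − 224 − 44 = 256.
So 180 < x ≤ 256; integers 181 through 256: 76 values.

76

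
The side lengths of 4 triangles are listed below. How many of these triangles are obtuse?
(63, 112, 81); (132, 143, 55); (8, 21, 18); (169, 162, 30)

(63,112,81): 63²+81² = 10530 < 12544 = 112² → obtuse
(132,143,55): 55²+132² = 20449 = 143² → right
(8,21,18): 8²+18² = 388 < 441 = 21² → obtuse
(169,162,30): 30²+162² = 27144 < 28561 = 169² → obtuse
3 of the 4 are obtuse.

3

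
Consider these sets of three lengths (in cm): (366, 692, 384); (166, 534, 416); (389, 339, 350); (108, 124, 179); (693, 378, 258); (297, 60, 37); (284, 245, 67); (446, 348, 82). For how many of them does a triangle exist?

5

(366,384,692): 366+384 > 692 → valid
(166,416,534): 166+416 > 534 → valid
(339,350,389): 339+350 > 389 → valid
(108,124,179): 108+124 > 179 → valid
(258,378,693): 258+378 ≤ 693 → not valid
(37,60,297): 37+60 ≤ 297 → not valid
(67,245,284): 67+245 > 284 → valid
(82,348,446): 82+348 ≤ 446 → not valid
5 of the 8 triples form a triangle.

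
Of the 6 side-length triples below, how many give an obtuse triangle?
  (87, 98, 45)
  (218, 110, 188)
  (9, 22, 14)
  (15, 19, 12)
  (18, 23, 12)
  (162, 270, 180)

5

(87,98,45): 45²+87² = 9594 < 9604 = 98² → obtuse
(218,110,188): 110²+188² = 47444 < 47524 = 218² → obtuse
(9,22,14): 9²+14² = 277 < 484 = 22² → obtuse
(15,19,12): 12²+15² = 369 > 361 = 19² → acute
(18,23,12): 12²+18² = 468 < 529 = 23² → obtuse
(162,270,180): 162²+180² = 58644 < 72900 = 270² → obtuse
5 of the 6 are obtuse.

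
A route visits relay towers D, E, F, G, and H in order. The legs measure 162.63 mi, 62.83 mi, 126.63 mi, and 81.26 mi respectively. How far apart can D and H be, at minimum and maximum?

The maximum is all hops collinear in one direction: 162.63 + 62.83 + 126.63 + 81.26 = 433.35.
The longest hop is 162.63; the others sum to 270.72. Since 162.63 ≤ 270.72, the path can fold back on itself completely, so the minimum distance is 0.

0 ≤ DH ≤ 433.35 mi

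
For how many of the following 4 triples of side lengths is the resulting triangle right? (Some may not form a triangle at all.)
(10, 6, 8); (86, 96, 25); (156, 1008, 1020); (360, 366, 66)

(10,6,8): 6²+8² = 100 = 10² → right
(86,96,25): 25²+86² = 8021 < 9216 = 96² → obtuse
(156,1008,1020): 156²+1008² = 1040400 = 1020² → right
(360,366,66): 66²+360² = 133956 = 366² → right
3 of the 4 are right.

3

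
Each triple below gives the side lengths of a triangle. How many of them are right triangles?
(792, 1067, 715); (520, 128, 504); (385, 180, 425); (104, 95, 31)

(792,1067,715): 715²+792² = 1138489 = 1067² → right
(520,128,504): 128²+504² = 270400 = 520² → right
(385,180,425): 180²+385² = 180625 = 425² → right
(104,95,31): 31²+95² = 9986 < 10816 = 104² → obtuse
3 of the 4 are right.

3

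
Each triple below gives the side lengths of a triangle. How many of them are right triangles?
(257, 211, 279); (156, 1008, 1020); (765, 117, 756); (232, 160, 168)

3

(257,211,279): 211²+257² = 110570 > 77841 = 279² → acute
(156,1008,1020): 156²+1008² = 1040400 = 1020² → right
(765,117,756): 117²+756² = 585225 = 765² → right
(232,160,168): 160²+168² = 53824 = 232² → right
3 of the 4 are right.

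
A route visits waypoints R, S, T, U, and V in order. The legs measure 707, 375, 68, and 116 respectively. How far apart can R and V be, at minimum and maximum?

The maximum is all hops collinear in one direction: 707 + 375 + 68 + 116 = 1266.
The longest hop is 707; the others sum to 559. Folding the others back against it leaves at least 707 − 559 = 148.

148 ≤ RV ≤ 1266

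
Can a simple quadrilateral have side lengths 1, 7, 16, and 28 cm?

For a quadrilateral, each side must be shorter than the sum of the others.
Here the longest side is 28, but the remaining 3 sides sum to only 24.

No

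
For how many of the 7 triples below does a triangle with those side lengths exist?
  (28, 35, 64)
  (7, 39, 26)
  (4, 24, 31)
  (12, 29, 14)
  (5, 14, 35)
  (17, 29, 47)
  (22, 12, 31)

(28,35,64): 28+35 ≤ 64 → not valid
(7,26,39): 7+26 ≤ 39 → not valid
(4,24,31): 4+24 ≤ 31 → not valid
(12,14,29): 12+14 ≤ 29 → not valid
(5,14,35): 5+14 ≤ 35 → not valid
(17,29,47): 17+29 ≤ 47 → not valid
(12,22,31): 12+22 > 31 → valid
1 of the 7 triples forms a triangle.

1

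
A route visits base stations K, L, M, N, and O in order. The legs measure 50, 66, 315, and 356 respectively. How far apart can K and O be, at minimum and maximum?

0 ≤ KO ≤ 787

The maximum is all hops collinear in one direction: 50 + 66 + 315 + 356 = 787.
The longest hop is 356; the others sum to 431. Since 356 ≤ 431, the path can fold back on itself completely, so the minimum distance is 0.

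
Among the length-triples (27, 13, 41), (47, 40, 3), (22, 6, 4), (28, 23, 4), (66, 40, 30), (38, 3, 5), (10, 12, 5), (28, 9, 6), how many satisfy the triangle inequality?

(13,27,41): 13+27 ≤ 41 → not valid
(3,40,47): 3+40 ≤ 47 → not valid
(4,6,22): 4+6 ≤ 22 → not valid
(4,23,28): 4+23 ≤ 28 → not valid
(30,40,66): 30+40 > 66 → valid
(3,5,38): 3+5 ≤ 38 → not valid
(5,10,12): 5+10 > 12 → valid
(6,9,28): 6+9 ≤ 28 → not valid
2 of the 8 triples form a triangle.

2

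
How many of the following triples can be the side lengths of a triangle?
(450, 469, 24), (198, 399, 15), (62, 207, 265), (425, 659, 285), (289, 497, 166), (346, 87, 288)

4

(24,450,469): 24+450 > 469 → valid
(15,198,399): 15+198 ≤ 399 → not valid
(62,207,265): 62+207 > 265 → valid
(285,425,659): 285+425 > 659 → valid
(166,289,497): 166+289 ≤ 497 → not valid
(87,288,346): 87+288 > 346 → valid
4 of the 6 triples form a triangle.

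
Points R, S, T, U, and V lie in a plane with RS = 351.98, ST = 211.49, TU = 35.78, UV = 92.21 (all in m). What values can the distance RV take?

The maximum is all hops collinear in one direction: 351.98 + 211.49 + 35.78 + 92.21 = 691.46.
The longest hop is 351.98; the others sum to 339.48. Folding the others back against it leaves at least 351.98 − 339.48 = 12.50.

12.50 ≤ RV ≤ 691.46 m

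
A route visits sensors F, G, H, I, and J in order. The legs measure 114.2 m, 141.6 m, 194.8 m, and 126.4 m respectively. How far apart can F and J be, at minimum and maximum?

The maximum is all hops collinear in one direction: 114.2 + 141.6 + 194.8 + 126.4 = 577.0.
The longest hop is 194.8; the others sum to 382.2. Since 194.8 ≤ 382.2, the path can fold back on itself completely, so the minimum distance is 0.

0 ≤ FJ ≤ 577.0 m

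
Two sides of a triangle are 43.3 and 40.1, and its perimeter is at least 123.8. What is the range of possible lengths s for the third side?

Triangle inequality alone gives 3.2 < s < 83.4.
The perimeter condition gives s ≥ 123.8 − 43.3 − 40.1 = 40.4.
Intersecting the two: 40.4 ≤ s < 83.4.

40.4 ≤ s < 83.4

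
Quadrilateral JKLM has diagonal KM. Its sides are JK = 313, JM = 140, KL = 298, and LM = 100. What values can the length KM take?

From triangle JKM: |313 − 140| < KM < 313 + 140, i.e. 173 < KM < 453.
From triangle LKM: 198 < KM < 398.
Both must hold, so KM lies in the intersection.

198 < KM < 398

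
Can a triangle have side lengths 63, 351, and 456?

The longest side is 456, but the other two sum to only 414.
414 < 456, so the triangle inequality fails.

No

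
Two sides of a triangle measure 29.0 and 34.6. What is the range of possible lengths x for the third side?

By the triangle inequality, x must be less than 29.0 + 34.6 = 63.6 and greater than |29.0 − 34.6| = 5.6.

5.6 < x < 63.6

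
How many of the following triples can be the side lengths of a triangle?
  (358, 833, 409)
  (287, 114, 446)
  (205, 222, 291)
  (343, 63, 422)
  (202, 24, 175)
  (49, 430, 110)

(358,409,833): 358+409 ≤ 833 → not valid
(114,287,446): 114+287 ≤ 446 → not valid
(205,222,291): 205+222 > 291 → valid
(63,343,422): 63+343 ≤ 422 → not valid
(24,175,202): 24+175 ≤ 202 → not valid
(49,110,430): 49+110 ≤ 430 → not valid
1 of the 6 triples forms a triangle.

1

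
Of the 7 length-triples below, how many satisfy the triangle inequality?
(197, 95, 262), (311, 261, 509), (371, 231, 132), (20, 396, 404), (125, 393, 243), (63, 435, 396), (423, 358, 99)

(95,197,262): 95+197 > 262 → valid
(261,311,509): 261+311 > 509 → valid
(132,231,371): 132+231 ≤ 371 → not valid
(20,396,404): 20+396 > 404 → valid
(125,243,393): 125+243 ≤ 393 → not valid
(63,396,435): 63+396 > 435 → valid
(99,358,423): 99+358 > 423 → valid
5 of the 7 triples form a triangle.

5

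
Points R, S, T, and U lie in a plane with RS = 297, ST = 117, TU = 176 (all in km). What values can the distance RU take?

The maximum is all hops collinear in one direction: 297 + 117 + 176 = 590.
The longest hop is 297; the others sum to 293. Folding the others back against it leaves at least 297 − 293 = 4.

4 ≤ RU ≤ 590 km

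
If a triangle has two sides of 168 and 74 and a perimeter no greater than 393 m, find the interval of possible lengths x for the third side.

Triangle inequality alone gives 94 < x < 242.
The perimeter condition gives x ≤ 393 − 168 − 74 = 151.
Intersecting the two: 94 < x ≤ 151.

94 < x ≤ 151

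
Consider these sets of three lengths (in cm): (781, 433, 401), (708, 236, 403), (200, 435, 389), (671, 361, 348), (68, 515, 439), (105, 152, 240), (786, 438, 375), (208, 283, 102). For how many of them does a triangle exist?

6

(401,433,781): 401+433 > 781 → valid
(236,403,708): 236+403 ≤ 708 → not valid
(200,389,435): 200+389 > 435 → valid
(348,361,671): 348+361 > 671 → valid
(68,439,515): 68+439 ≤ 515 → not valid
(105,152,240): 105+152 > 240 → valid
(375,438,786): 375+438 > 786 → valid
(102,208,283): 102+208 > 283 → valid
6 of the 8 triples form a triangle.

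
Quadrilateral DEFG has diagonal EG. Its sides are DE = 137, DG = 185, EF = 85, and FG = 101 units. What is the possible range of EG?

From triangle DEG: |137 − 185| < EG < 137 + 185, i.e. 48 < EG < 322.
From triangle FEG: 16 < EG < 186.
Both must hold, so EG lies in the intersection.

48 < EG < 186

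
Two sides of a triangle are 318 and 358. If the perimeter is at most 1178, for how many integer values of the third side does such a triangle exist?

Triangle inequality: 40 < x < 676. Perimeter ≤ 1178 gives x ≤ 1178 − 318 − 358 = 502.
So 40 < x ≤ 502; integers 41 through 502: 462 values.

462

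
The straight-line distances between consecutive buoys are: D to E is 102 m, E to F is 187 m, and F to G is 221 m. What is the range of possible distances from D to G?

The maximum is all hops collinear in one direction: 102 + 187 + 221 = 510.
The longest hop is 221; the others sum to 289. Since 221 ≤ 289, the path can fold back on itself completely, so the minimum distance is 0.

0 ≤ DG ≤ 510 m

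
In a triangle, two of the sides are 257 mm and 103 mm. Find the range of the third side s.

By the triangle inequality, s must be less than 257 + 103 = 360 and greater than |257 − 103| = 154.

154 < s < 360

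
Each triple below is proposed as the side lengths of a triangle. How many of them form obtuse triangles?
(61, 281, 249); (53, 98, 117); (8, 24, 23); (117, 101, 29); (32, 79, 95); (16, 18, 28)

5

(61,281,249): 61²+249² = 65722 < 78961 = 281² → obtuse
(53,98,117): 53²+98² = 12413 < 13689 = 117² → obtuse
(8,24,23): 8²+23² = 593 > 576 = 24² → acute
(117,101,29): 29²+101² = 11042 < 13689 = 117² → obtuse
(32,79,95): 32²+79² = 7265 < 9025 = 95² → obtuse
(16,18,28): 16²+18² = 580 < 784 = 28² → obtuse
5 of the 6 are obtuse.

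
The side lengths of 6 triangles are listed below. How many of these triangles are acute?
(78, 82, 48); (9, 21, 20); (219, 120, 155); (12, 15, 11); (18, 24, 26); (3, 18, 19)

(78,82,48): 48²+78² = 8388 > 6724 = 82² → acute
(9,21,20): 9²+20² = 481 > 441 = 21² → acute
(219,120,155): 120²+155² = 38425 < 47961 = 219² → obtuse
(12,15,11): 11²+12² = 265 > 225 = 15² → acute
(18,24,26): 18²+24² = 900 > 676 = 26² → acute
(3,18,19): 3²+18² = 333 < 361 = 19² → obtuse
4 of the 6 are acute.

4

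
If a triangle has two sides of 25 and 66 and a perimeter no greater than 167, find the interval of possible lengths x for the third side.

Triangle inequality alone gives 41 < x < 91.
The perimeter condition gives x ≤ 167 − 25 − 66 = 76.
Intersecting the two: 41 < x ≤ 76.

41 < x ≤ 76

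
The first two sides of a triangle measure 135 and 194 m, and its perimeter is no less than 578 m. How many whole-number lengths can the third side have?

80

Triangle inequality: 59 < x < 329. Perimeter ≥ 578 gives x ≥ 578 − 135 − 194 = 249.
So 249 ≤ x < 329; integers 249 through 328: 80 values.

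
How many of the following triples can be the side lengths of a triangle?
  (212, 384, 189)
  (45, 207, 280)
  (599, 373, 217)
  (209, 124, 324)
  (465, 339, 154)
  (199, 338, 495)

(189,212,384): 189+212 > 384 → valid
(45,207,280): 45+207 ≤ 280 → not valid
(217,373,599): 217+373 ≤ 599 → not valid
(124,209,324): 124+209 > 324 → valid
(154,339,465): 154+339 > 465 → valid
(199,338,495): 199+338 > 495 → valid
4 of the 6 triples form a triangle.

4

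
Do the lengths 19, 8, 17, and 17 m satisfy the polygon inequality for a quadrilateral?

A quadrilateral exists iff every side is shorter than the sum of the others — equivalently, the longest side is less than the sum of the rest.
Longest side 19 < 42 (sum of the remaining 3), so yes.

Yes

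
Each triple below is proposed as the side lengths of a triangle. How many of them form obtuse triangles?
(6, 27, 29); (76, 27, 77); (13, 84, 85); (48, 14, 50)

(6,27,29): 6²+27² = 765 < 841 = 29² → obtuse
(76,27,77): 27²+76² = 6505 > 5929 = 77² → acute
(13,84,85): 13²+84² = 7225 = 85² → right
(48,14,50): 14²+48² = 2500 = 50² → right
1 of the 4 is obtuse.

1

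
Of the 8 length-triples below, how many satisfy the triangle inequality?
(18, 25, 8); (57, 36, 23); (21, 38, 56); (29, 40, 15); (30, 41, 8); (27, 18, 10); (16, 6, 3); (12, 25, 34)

(8,18,25): 8+18 > 25 → valid
(23,36,57): 23+36 > 57 → valid
(21,38,56): 21+38 > 56 → valid
(15,29,40): 15+29 > 40 → valid
(8,30,41): 8+30 ≤ 41 → not valid
(10,18,27): 10+18 > 27 → valid
(3,6,16): 3+6 ≤ 16 → not valid
(12,25,34): 12+25 > 34 → valid
6 of the 8 triples form a triangle.

6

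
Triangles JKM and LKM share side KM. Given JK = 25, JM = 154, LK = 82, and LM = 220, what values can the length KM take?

138 < KM < 179

From triangle JKM: |25 − 154| < KM < 25 + 154, i.e. 129 < KM < 179.
From triangle LKM: 138 < KM < 302.
Both must hold, so KM lies in the intersection.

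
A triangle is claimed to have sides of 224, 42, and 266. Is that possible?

No

The two shorter sides sum to 266, exactly equal to the longest side 266.
That gives only a degenerate (flat) triangle — the inequality must be strict.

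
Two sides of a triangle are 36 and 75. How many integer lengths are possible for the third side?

The third side lies in the open interval (39, 111).
Integers from 40 to 110 inclusive: 110 − 40 + 1 = 71.

71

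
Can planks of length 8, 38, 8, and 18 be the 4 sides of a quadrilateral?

No

For a quadrilateral, each side must be shorter than the sum of the others.
Here the longest side is 38, but the remaining 3 sides sum to only 34.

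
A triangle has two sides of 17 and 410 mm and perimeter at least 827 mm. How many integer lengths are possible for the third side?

Triangle inequality: 393 < x < 427. Perimeter ≥ 827 gives x ≥ 827 − 17 − 410 = 400.
So 400 ≤ x < 427; integers 400 through 426: 27 values.

27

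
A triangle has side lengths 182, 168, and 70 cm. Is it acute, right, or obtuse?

Compare the square of the longest side to the sum of squares of the other two: 70² + 168² = 33124 = 182².

right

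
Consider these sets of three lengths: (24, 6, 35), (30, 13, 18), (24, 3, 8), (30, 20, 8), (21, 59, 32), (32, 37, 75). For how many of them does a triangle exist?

(6,24,35): 6+24 ≤ 35 → not valid
(13,18,30): 13+18 > 30 → valid
(3,8,24): 3+8 ≤ 24 → not valid
(8,20,30): 8+20 ≤ 30 → not valid
(21,32,59): 21+32 ≤ 59 → not valid
(32,37,75): 32+37 ≤ 75 → not valid
1 of the 6 triples forms a triangle.

1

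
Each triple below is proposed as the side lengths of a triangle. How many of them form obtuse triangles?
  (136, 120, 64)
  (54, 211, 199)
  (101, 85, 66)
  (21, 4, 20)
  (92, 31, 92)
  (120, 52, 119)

2

(136,120,64): 64²+120² = 18496 = 136² → right
(54,211,199): 54²+199² = 42517 < 44521 = 211² → obtuse
(101,85,66): 66²+85² = 11581 > 10201 = 101² → acute
(21,4,20): 4²+20² = 416 < 441 = 21² → obtuse
(92,31,92): 31²+92² = 9425 > 8464 = 92² → acute
(120,52,119): 52²+119² = 16865 > 14400 = 120² → acute
2 of the 6 are obtuse.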